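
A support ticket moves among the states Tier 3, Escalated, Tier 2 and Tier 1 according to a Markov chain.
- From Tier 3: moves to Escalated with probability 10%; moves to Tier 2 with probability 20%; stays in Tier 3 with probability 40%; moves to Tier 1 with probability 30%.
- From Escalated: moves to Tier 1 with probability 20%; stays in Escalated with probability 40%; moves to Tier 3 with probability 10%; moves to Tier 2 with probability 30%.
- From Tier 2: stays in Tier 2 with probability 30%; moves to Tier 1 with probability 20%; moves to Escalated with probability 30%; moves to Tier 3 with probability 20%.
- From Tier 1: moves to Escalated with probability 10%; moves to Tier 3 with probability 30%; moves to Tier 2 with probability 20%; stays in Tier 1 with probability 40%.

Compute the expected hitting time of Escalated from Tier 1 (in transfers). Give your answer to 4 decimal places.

6.9231

Let t(s) be the expected number of transfers to first reach Escalated from state s, with t(Escalated) = 0. Conditioning on the first transfer:
t(Tier 3) = 1 + 0.4·t(Tier 3) + 0.2·t(Tier 2) + 0.3·t(Tier 1)
t(Tier 2) = 1 + 0.2·t(Tier 3) + 0.3·t(Tier 2) + 0.2·t(Tier 1)
t(Tier 1) = 1 + 0.3·t(Tier 3) + 0.2·t(Tier 2) + 0.4·t(Tier 1)
Solving: t(Tier 3) = 6.9231, t(Tier 2) = 5.3846, t(Tier 1) = 6.9231.
Expected transfers from Tier 1 to Escalated: 6.9231.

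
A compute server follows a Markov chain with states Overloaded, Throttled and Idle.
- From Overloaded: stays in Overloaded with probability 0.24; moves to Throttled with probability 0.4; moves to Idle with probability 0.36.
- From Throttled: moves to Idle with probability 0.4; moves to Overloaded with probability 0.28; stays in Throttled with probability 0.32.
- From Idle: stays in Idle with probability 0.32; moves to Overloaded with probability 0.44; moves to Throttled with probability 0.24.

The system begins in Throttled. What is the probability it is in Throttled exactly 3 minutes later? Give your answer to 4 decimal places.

0.3181

Propagate the distribution vector 3 minutes from Throttled.
After 0 minutes: (0.0000, 1.0000, 0.0000)
After 1 minute: (0.2800, 0.3200, 0.4000)
After 2 minutes: (0.3328, 0.3104, 0.3568)
After 3 minutes: (0.3238, 0.3181, 0.3581)
P(in Throttled after 3 minutes) = 0.3181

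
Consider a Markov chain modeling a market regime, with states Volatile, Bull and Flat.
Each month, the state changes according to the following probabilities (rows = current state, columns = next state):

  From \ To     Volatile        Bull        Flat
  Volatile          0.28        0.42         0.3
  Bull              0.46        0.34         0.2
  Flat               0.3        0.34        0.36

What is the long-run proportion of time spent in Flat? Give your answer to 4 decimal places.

Let the stationary distribution be π with π = πP and π_1 + π_2 + π_3 = 1.
π_1 = 0.28·π_1 + 0.46·π_2 + 0.3·π_3
π_2 = 0.42·π_1 + 0.34·π_2 + 0.34·π_3
Solving with the normalization constraint gives π = (0.3519, 0.3681, 0.2800).
So the stationary probability of Flat is 0.2800.

0.2800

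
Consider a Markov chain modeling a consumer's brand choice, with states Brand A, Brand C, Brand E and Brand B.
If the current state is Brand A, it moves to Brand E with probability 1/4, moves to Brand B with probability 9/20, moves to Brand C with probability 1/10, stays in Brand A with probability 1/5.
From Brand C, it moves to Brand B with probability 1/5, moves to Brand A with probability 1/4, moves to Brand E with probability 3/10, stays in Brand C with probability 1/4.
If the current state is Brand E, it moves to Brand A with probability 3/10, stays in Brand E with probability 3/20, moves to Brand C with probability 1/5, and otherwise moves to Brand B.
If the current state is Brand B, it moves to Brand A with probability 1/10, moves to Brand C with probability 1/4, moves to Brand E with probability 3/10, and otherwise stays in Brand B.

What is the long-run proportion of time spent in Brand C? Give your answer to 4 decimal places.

Let the stationary distribution be π with π = πP and π_1 + π_2 + π_3 + π_4 = 1.
π_1 = 0.2·π_1 + 0.25·π_2 + 0.3·π_3 + 0.1·π_4
π_2 = 0.1·π_1 + 0.25·π_2 + 0.2·π_3 + 0.25·π_4
π_3 = 0.25·π_1 + 0.3·π_2 + 0.15·π_3 + 0.3·π_4
Solving with the normalization constraint gives π = (0.2017, 0.2071, 0.2521, 0.3391).
So the stationary probability of Brand C is 0.2071.

0.2071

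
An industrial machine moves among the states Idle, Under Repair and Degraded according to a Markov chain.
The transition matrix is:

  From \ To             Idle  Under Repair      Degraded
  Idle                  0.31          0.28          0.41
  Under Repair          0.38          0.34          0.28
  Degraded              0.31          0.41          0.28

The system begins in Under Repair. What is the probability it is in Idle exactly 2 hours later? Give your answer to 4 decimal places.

Sum over the intermediate state after 1 hour:
P = P(Under Repair→Idle)·P(Idle→Idle) + P(Under Repair→Under Repair)·P(Under Repair→Idle) + P(Under Repair→Degraded)·P(Degraded→Idle)
  = 0.38×0.31 + 0.34×0.38 + 0.28×0.31
  = 0.1178 + 0.1292 + 0.0868 = 0.3338

0.3338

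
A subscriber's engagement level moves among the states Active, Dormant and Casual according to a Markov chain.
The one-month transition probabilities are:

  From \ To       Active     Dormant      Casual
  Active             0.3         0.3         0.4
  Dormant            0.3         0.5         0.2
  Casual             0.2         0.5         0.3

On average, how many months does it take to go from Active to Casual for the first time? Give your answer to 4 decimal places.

Let t(s) be the expected number of months to first reach Casual from state s, with t(Casual) = 0. Conditioning on the first month:
t(Active) = 1 + 0.3·t(Active) + 0.3·t(Dormant)
t(Dormant) = 1 + 0.3·t(Active) + 0.5·t(Dormant)
Solving: t(Active) = 3.0769, t(Dormant) = 3.8462.
Expected months from Active to Casual: 3.0769.

3.0769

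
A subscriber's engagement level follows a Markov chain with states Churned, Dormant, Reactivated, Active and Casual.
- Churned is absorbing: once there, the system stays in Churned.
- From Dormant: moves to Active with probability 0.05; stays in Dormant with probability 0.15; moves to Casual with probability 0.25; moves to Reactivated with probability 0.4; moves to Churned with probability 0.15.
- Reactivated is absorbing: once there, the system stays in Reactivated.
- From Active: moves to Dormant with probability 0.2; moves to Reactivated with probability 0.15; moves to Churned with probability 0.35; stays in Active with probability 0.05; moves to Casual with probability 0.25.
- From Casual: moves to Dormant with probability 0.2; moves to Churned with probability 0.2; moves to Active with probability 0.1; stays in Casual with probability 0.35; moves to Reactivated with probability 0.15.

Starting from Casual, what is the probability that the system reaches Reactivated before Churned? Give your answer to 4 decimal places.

0.4928

Let h(s) be the probability of absorption at Reactivated starting from transient state s. Then h(Reactivated) = 1 and h(Churned) = 0. By first-step analysis:
h(Dormant) = 0.15·0 + 0.15·h(Dormant) + 0.4·1 + 0.05·h(Active) + 0.25·h(Casual)
h(Active) = 0.35·0 + 0.2·h(Dormant) + 0.15·1 + 0.05·h(Active) + 0.25·h(Casual)
h(Casual) = 0.2·0 + 0.2·h(Dormant) + 0.15·1 + 0.1·h(Active) + 0.35·h(Casual)
Solving: h(Dormant) = 0.6404, h(Active) = 0.4224, h(Casual) = 0.4928.
Starting from Casual, the probability is 0.4928.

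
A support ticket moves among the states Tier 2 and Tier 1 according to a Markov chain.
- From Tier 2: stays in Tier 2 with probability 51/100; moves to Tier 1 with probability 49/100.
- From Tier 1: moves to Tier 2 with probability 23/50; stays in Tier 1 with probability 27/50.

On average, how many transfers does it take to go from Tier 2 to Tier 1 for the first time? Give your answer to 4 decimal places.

2.0408

Let t(s) be the expected number of transfers to first reach Tier 1 from state s, with t(Tier 1) = 0. Conditioning on the first transfer:
t(Tier 2) = 1 + 0.51·t(Tier 2)
Solving: t(Tier 2) = 2.0408.
Expected transfers from Tier 2 to Tier 1: 2.0408.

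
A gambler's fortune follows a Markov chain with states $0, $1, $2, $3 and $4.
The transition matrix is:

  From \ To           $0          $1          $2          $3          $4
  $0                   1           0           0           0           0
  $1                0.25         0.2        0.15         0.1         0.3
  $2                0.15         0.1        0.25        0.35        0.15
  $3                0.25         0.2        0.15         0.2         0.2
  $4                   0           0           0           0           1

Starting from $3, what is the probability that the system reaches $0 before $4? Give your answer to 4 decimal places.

0.5263

Let h(s) be the probability of absorption at $0 starting from transient state s. Then h($0) = 1 and h($4) = 0. By first-step analysis:
h($1) = 0.25·1 + 0.2·h($1) + 0.15·h($2) + 0.1·h($3) + 0.3·0
h($2) = 0.15·1 + 0.1·h($1) + 0.25·h($2) + 0.35·h($3) + 0.15·0
h($3) = 0.25·1 + 0.2·h($1) + 0.15·h($2) + 0.2·h($3) + 0.2·0
Solving: h($1) = 0.4737, h($2) = 0.5088, h($3) = 0.5263.
Starting from $3, the probability is 0.5263.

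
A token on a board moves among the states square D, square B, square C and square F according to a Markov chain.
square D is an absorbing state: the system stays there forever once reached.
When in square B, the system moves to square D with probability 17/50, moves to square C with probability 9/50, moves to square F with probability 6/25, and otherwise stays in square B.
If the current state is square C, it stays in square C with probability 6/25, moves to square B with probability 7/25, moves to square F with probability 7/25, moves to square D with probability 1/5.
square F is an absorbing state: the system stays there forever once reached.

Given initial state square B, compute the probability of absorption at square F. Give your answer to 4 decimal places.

Let h(s) be the probability of absorption at square F starting from transient state s. Then h(square F) = 1 and h(square D) = 0. By first-step analysis:
h(square B) = 0.34·0 + 0.24·h(square B) + 0.18·h(square C) + 0.24·1
h(square C) = 0.2·0 + 0.28·h(square B) + 0.24·h(square C) + 0.28·1
Solving: h(square B) = 0.4416, h(square C) = 0.5311.
Starting from square B, the probability is 0.4416.

0.4416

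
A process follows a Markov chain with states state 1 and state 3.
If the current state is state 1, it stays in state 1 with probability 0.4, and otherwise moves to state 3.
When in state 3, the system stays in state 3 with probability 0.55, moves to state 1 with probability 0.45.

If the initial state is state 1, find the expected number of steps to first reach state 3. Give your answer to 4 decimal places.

1.6667

Let t(s) be the expected number of steps to first reach state 3 from state s, with t(state 3) = 0. Conditioning on the first step:
t(state 1) = 1 + 0.4·t(state 1)
Solving: t(state 1) = 1.6667.
Expected steps from state 1 to state 3: 1.6667.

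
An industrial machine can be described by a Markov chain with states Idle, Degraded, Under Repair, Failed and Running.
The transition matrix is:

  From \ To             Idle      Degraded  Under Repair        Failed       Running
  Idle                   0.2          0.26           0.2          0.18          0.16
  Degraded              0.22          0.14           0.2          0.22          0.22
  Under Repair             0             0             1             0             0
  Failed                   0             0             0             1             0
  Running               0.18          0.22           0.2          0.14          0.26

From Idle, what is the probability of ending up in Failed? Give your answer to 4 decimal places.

Let h(s) be the probability of absorption at Failed starting from transient state s. Then h(Failed) = 1 and h(Under Repair) = 0. By first-step analysis:
h(Idle) = 0.2·h(Idle) + 0.26·h(Degraded) + 0.2·0 + 0.18·1 + 0.16·h(Running)
h(Degraded) = 0.22·h(Idle) + 0.14·h(Degraded) + 0.2·0 + 0.22·1 + 0.22·h(Running)
h(Running) = 0.18·h(Idle) + 0.22·h(Degraded) + 0.2·0 + 0.14·1 + 0.26·h(Running)
Solving: h(Idle) = 0.4755, h(Degraded) = 0.4929, h(Running) = 0.4514.
Starting from Idle, the probability is 0.4755.

0.4755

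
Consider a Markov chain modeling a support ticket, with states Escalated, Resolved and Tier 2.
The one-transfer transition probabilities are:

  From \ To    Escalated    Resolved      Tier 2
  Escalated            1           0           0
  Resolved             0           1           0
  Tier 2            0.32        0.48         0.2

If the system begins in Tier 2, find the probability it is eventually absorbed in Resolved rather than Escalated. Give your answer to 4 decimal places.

Let h(s) be the probability of absorption at Resolved starting from transient state s. Then h(Resolved) = 1 and h(Escalated) = 0. By first-step analysis:
h(Tier 2) = 0.32·0 + 0.48·1 + 0.2·h(Tier 2)
Solving: h(Tier 2) = 0.6000.
Starting from Tier 2, the probability is 0.6000.

0.6000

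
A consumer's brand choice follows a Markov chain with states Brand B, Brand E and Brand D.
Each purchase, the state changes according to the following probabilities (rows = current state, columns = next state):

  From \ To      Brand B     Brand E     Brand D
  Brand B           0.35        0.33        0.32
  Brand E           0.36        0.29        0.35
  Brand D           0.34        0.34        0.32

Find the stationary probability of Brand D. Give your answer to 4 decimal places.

0.3296

Let the stationary distribution be π with π = πP and π_1 + π_2 + π_3 = 1.
π_1 = 0.35·π_1 + 0.36·π_2 + 0.34·π_3
π_2 = 0.33·π_1 + 0.29·π_2 + 0.34·π_3
Solving with the normalization constraint gives π = (0.3499, 0.3205, 0.3296).
So the stationary probability of Brand D is 0.3296.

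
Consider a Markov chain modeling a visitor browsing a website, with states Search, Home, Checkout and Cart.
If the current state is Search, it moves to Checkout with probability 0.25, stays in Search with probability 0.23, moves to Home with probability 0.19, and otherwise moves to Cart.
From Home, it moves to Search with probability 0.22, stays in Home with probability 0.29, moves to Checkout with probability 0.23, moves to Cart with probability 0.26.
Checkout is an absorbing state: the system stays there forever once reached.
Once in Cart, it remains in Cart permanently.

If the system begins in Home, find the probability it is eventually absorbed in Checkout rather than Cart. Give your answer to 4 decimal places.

0.4597

Let h(s) be the probability of absorption at Checkout starting from transient state s. Then h(Checkout) = 1 and h(Cart) = 0. By first-step analysis:
h(Search) = 0.23·h(Search) + 0.19·h(Home) + 0.25·1 + 0.33·0
h(Home) = 0.22·h(Search) + 0.29·h(Home) + 0.23·1 + 0.26·0
Solving: h(Search) = 0.4381, h(Home) = 0.4597.
Starting from Home, the probability is 0.4597.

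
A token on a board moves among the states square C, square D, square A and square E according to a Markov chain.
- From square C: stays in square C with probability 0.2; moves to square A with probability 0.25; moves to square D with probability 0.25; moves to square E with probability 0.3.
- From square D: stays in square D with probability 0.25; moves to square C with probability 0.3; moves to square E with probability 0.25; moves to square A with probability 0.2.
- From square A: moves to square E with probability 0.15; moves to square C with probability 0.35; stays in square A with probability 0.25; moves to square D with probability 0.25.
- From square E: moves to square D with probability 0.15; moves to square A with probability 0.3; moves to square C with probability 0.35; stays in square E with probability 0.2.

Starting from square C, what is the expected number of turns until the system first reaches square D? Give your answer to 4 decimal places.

4.4190

Let t(s) be the expected number of turns to first reach square D from state s, with t(square D) = 0. Conditioning on the first turn:
t(square C) = 1 + 0.2·t(square C) + 0.25·t(square A) + 0.3·t(square E)
t(square A) = 1 + 0.35·t(square C) + 0.25·t(square A) + 0.15·t(square E)
t(square E) = 1 + 0.35·t(square C) + 0.3·t(square A) + 0.2·t(square E)
Solving: t(square C) = 4.4190, t(square A) = 4.3591, t(square E) = 4.8180.
Expected turns from square C to square D: 4.4190.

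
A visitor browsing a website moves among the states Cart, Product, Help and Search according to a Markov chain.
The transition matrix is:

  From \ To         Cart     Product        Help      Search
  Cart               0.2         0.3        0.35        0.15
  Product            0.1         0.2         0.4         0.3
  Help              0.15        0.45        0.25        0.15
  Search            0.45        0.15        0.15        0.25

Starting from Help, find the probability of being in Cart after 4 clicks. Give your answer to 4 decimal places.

0.2106

Propagate the distribution vector 4 clicks from Help.
After 0 clicks: (0.0000, 0.0000, 1.0000, 0.0000)
After 1 click: (0.1500, 0.4500, 0.2500, 0.1500)
After 2 clicks: (0.1800, 0.2700, 0.3175, 0.2325)
After 3 clicks: (0.2153, 0.2858, 0.2853, 0.2138)
After 4 clicks: (0.2106, 0.2822, 0.2930, 0.2142)
P(in Cart after 4 clicks) = 0.2106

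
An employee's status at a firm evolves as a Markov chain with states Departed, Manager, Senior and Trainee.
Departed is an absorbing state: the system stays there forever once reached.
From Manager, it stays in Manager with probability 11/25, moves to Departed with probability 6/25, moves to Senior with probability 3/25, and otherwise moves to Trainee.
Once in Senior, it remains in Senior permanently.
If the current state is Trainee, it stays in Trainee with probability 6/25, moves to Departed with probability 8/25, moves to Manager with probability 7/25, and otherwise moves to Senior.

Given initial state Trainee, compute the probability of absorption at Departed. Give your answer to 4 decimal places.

Let h(s) be the probability of absorption at Departed starting from transient state s. Then h(Departed) = 1 and h(Senior) = 0. By first-step analysis:
h(Manager) = 0.24·1 + 0.44·h(Manager) + 0.12·0 + 0.2·h(Trainee)
h(Trainee) = 0.32·1 + 0.28·h(Manager) + 0.16·0 + 0.24·h(Trainee)
Solving: h(Manager) = 0.6667, h(Trainee) = 0.6667.
Starting from Trainee, the probability is 0.6667.

0.6667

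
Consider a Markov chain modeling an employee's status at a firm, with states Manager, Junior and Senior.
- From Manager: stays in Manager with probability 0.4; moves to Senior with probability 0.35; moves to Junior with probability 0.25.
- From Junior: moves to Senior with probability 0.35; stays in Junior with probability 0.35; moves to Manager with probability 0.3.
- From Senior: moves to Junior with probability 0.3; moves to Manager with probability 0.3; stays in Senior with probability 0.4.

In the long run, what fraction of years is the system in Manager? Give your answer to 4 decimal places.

0.3333

Let the stationary distribution be π with π = πP and π_1 + π_2 + π_3 = 1.
π_1 = 0.4·π_1 + 0.3·π_2 + 0.3·π_3
π_2 = 0.25·π_1 + 0.35·π_2 + 0.3·π_3
Solving with the normalization constraint gives π = (0.3333, 0.2982, 0.3684).
So the stationary probability of Manager is 0.3333.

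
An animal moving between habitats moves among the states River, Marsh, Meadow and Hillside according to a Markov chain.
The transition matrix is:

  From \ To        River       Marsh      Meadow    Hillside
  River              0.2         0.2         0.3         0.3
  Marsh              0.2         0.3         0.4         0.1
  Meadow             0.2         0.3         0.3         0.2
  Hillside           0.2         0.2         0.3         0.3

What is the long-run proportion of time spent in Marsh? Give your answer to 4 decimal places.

Let the stationary distribution be π with π = πP and π_1 + π_2 + π_3 + π_4 = 1.
π_1 = 0.2·π_1 + 0.2·π_2 + 0.2·π_3 + 0.2·π_4
π_2 = 0.2·π_1 + 0.3·π_2 + 0.3·π_3 + 0.2·π_4
π_3 = 0.3·π_1 + 0.4·π_2 + 0.3·π_3 + 0.3·π_4
Solving with the normalization constraint gives π = (0.2000, 0.2584, 0.3258, 0.2157).
So the stationary probability of Marsh is 0.2584.

0.2584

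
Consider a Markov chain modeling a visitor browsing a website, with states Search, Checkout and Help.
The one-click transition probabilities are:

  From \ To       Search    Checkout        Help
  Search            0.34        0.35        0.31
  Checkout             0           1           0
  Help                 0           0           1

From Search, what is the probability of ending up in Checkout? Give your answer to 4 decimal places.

Let h(s) be the probability of absorption at Checkout starting from transient state s. Then h(Checkout) = 1 and h(Help) = 0. By first-step analysis:
h(Search) = 0.34·h(Search) + 0.35·1 + 0.31·0
Solving: h(Search) = 0.5303.
Starting from Search, the probability is 0.5303.

0.5303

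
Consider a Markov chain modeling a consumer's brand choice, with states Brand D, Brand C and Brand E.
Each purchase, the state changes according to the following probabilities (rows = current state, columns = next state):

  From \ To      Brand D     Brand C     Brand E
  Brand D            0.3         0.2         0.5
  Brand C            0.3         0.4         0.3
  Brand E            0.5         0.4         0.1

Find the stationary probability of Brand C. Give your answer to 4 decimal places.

0.3276

Let the stationary distribution be π with π = πP and π_1 + π_2 + π_3 = 1.
π_1 = 0.3·π_1 + 0.3·π_2 + 0.5·π_3
π_2 = 0.2·π_1 + 0.4·π_2 + 0.4·π_3
Solving with the normalization constraint gives π = (0.3621, 0.3276, 0.3103).
So the stationary probability of Brand C is 0.3276.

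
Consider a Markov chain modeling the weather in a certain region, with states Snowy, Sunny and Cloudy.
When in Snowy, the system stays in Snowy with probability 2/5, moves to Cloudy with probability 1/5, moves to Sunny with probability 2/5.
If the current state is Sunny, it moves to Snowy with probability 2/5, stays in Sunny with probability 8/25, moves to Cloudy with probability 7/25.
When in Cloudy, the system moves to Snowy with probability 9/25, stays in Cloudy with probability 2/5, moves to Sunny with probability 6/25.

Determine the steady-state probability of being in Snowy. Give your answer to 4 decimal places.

0.3887

Let the stationary distribution be π with π = πP and π_1 + π_2 + π_3 = 1.
π_1 = 0.4·π_1 + 0.4·π_2 + 0.36·π_3
π_2 = 0.4·π_1 + 0.32·π_2 + 0.24·π_3
Solving with the normalization constraint gives π = (0.3887, 0.3285, 0.2828).
So the stationary probability of Snowy is 0.3887.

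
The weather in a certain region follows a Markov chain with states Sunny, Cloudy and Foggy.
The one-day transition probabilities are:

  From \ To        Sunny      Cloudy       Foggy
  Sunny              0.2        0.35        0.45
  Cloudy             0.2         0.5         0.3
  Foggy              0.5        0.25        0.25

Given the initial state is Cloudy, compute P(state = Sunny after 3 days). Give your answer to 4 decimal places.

0.2945

Propagate the distribution vector 3 days from Cloudy.
After 0 days: (0.0000, 1.0000, 0.0000)
After 1 day: (0.2000, 0.5000, 0.3000)
After 2 days: (0.2900, 0.3950, 0.3150)
After 3 days: (0.2945, 0.3778, 0.3278)
P(in Sunny after 3 days) = 0.2945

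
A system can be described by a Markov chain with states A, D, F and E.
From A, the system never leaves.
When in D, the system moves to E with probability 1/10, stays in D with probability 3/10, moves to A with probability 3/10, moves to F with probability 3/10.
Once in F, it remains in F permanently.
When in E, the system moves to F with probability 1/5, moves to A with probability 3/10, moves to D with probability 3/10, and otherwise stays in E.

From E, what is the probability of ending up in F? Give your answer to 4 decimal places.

Let h(s) be the probability of absorption at F starting from transient state s. Then h(F) = 1 and h(A) = 0. By first-step analysis:
h(D) = 0.3·0 + 0.3·h(D) + 0.3·1 + 0.1·h(E)
h(E) = 0.3·0 + 0.3·h(D) + 0.2·1 + 0.2·h(E)
Solving: h(D) = 0.4906, h(E) = 0.4340.
Starting from E, the probability is 0.4340.

0.4340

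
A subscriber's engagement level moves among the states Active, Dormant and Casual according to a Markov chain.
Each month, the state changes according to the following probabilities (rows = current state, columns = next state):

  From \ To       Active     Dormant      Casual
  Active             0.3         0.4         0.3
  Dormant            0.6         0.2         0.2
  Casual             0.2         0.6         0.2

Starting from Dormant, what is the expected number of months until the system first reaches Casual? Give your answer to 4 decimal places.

4.0625

Let t(s) be the expected number of months to first reach Casual from state s, with t(Casual) = 0. Conditioning on the first month:
t(Active) = 1 + 0.3·t(Active) + 0.4·t(Dormant)
t(Dormant) = 1 + 0.6·t(Active) + 0.2·t(Dormant)
Solving: t(Active) = 3.7500, t(Dormant) = 4.0625.
Expected months from Dormant to Casual: 4.0625.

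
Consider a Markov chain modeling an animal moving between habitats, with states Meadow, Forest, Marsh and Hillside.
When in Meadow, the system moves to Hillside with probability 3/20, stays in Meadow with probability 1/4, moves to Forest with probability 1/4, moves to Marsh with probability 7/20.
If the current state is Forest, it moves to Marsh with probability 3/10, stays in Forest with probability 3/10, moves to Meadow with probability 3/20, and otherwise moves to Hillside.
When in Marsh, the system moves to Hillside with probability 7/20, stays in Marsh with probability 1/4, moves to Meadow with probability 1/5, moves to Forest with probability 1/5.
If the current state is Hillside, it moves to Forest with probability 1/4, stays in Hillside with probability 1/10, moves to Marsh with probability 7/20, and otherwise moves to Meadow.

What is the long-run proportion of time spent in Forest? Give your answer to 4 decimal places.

0.2470

Let the stationary distribution be π with π = πP and π_1 + π_2 + π_3 + π_4 = 1.
π_1 = 0.25·π_1 + 0.15·π_2 + 0.2·π_3 + 0.3·π_4
π_2 = 0.25·π_1 + 0.3·π_2 + 0.2·π_3 + 0.25·π_4
π_3 = 0.35·π_1 + 0.3·π_2 + 0.25·π_3 + 0.35·π_4
Solving with the normalization constraint gives π = (0.2212, 0.2470, 0.3070, 0.2248).
So the stationary probability of Forest is 0.2470.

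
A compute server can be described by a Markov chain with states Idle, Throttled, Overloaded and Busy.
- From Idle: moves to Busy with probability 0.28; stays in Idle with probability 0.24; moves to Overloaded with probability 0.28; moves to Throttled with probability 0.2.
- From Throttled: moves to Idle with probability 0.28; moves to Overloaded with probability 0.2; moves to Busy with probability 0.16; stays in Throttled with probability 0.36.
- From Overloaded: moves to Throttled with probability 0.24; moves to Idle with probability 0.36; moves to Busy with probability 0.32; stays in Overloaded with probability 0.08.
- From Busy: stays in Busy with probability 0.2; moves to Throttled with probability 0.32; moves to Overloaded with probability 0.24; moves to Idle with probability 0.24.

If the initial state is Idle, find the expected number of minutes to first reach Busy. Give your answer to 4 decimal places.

3.8631

Let t(s) be the expected number of minutes to first reach Busy from state s, with t(Busy) = 0. Conditioning on the first minute:
t(Idle) = 1 + 0.24·t(Idle) + 0.2·t(Throttled) + 0.28·t(Overloaded)
t(Throttled) = 1 + 0.28·t(Idle) + 0.36·t(Throttled) + 0.2·t(Overloaded)
t(Overloaded) = 1 + 0.36·t(Idle) + 0.24·t(Throttled) + 0.08·t(Overloaded)
Solving: t(Idle) = 3.8631, t(Throttled) = 4.4254, t(Overloaded) = 3.7531.
Expected minutes from Idle to Busy: 3.8631.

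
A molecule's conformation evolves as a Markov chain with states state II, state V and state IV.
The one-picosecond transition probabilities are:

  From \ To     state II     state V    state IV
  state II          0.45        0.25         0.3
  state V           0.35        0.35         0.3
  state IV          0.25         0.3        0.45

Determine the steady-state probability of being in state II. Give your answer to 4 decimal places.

0.3497

Let the stationary distribution be π with π = πP and π_1 + π_2 + π_3 = 1.
π_1 = 0.45·π_1 + 0.35·π_2 + 0.25·π_3
π_2 = 0.25·π_1 + 0.35·π_2 + 0.3·π_3
Solving with the normalization constraint gives π = (0.3497, 0.2974, 0.3529).
So the stationary probability of state II is 0.3497.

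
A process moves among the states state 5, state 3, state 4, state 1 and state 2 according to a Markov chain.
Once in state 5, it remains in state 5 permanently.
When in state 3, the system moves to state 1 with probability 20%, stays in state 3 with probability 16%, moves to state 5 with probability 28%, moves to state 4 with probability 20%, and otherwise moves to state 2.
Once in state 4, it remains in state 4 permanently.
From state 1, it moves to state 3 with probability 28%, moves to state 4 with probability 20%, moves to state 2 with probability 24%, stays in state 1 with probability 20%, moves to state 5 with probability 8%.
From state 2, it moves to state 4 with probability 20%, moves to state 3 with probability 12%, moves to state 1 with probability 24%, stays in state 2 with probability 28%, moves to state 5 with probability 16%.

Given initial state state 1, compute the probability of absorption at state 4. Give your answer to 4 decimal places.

Let h(s) be the probability of absorption at state 4 starting from transient state s. Then h(state 4) = 1 and h(state 5) = 0. By first-step analysis:
h(state 3) = 0.28·0 + 0.16·h(state 3) + 0.2·1 + 0.2·h(state 1) + 0.16·h(state 2)
h(state 1) = 0.08·0 + 0.28·h(state 3) + 0.2·1 + 0.2·h(state 1) + 0.24·h(state 2)
h(state 2) = 0.16·0 + 0.12·h(state 3) + 0.2·1 + 0.24·h(state 1) + 0.28·h(state 2)
Solving: h(state 3) = 0.4827, h(state 1) = 0.5849, h(state 2) = 0.5532.
Starting from state 1, the probability is 0.5849.

0.5849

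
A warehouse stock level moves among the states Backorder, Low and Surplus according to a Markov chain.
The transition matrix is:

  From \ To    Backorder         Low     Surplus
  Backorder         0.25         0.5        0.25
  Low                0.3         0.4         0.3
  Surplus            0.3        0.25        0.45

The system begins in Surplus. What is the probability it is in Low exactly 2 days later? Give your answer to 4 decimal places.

0.3625

Sum over the intermediate state after 1 day:
P = P(Surplus→Backorder)·P(Backorder→Low) + P(Surplus→Low)·P(Low→Low) + P(Surplus→Surplus)·P(Surplus→Low)
  = 0.3×0.5 + 0.25×0.4 + 0.45×0.25
  = 0.1500 + 0.1000 + 0.1125 = 0.3625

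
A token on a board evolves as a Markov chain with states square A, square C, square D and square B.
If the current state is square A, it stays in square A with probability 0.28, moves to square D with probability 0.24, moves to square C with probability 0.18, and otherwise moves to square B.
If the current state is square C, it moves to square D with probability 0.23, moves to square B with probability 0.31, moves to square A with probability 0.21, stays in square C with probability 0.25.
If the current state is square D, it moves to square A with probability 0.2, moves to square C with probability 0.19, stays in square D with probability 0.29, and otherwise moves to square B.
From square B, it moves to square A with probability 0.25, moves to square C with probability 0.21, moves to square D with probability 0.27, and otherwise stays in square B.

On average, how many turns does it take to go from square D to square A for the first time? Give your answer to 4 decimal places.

4.6035

Let t(s) be the expected number of turns to first reach square A from state s, with t(square A) = 0. Conditioning on the first turn:
t(square C) = 1 + 0.25·t(square C) + 0.23·t(square D) + 0.31·t(square B)
t(square D) = 1 + 0.19·t(square C) + 0.29·t(square D) + 0.32·t(square B)
t(square B) = 1 + 0.21·t(square C) + 0.27·t(square D) + 0.27·t(square B)
Solving: t(square C) = 4.5569, t(square D) = 4.6035, t(square B) = 4.3834.
Expected turns from square D to square A: 4.6035.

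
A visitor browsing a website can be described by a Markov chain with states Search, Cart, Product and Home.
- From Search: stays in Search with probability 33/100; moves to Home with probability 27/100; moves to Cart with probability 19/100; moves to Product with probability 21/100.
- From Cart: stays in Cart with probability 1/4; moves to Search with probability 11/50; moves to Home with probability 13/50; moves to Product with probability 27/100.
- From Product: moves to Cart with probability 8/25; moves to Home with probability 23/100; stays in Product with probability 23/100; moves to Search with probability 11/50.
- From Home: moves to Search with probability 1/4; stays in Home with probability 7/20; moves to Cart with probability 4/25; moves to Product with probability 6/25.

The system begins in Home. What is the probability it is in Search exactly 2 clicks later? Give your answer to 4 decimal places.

Propagate the distribution vector 2 clicks from Home.
After 0 clicks: (0.0000, 0.0000, 0.0000, 1.0000)
After 1 click: (0.2500, 0.1600, 0.2400, 0.3500)
After 2 clicks: (0.2580, 0.2203, 0.2349, 0.2868)
P(in Search after 2 clicks) = 0.2580

0.2580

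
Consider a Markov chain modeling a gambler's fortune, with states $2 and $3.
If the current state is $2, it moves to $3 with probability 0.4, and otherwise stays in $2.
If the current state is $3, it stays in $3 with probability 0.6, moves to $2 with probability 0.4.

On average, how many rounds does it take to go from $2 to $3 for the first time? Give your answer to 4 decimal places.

2.5000

Let t(s) be the expected number of rounds to first reach $3 from state s, with t($3) = 0. Conditioning on the first round:
t($2) = 1 + 0.6·t($2)
Solving: t($2) = 2.5000.
Expected rounds from $2 to $3: 2.5000.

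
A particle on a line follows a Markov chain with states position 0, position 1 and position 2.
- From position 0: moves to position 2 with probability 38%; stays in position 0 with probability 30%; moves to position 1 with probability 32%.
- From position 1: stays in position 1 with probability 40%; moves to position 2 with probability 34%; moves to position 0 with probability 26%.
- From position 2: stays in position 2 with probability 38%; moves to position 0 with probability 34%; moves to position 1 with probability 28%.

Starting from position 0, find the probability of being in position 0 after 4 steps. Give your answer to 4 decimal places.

Propagate the distribution vector 4 steps from position 0.
After 0 steps: (1.0000, 0.0000, 0.0000)
After 1 step: (0.3000, 0.3200, 0.3800)
After 2 steps: (0.3024, 0.3304, 0.3672)
After 3 steps: (0.3015, 0.3317, 0.3668)
After 4 steps: (0.3014, 0.3319, 0.3667)
P(in position 0 after 4 steps) = 0.3014

0.3014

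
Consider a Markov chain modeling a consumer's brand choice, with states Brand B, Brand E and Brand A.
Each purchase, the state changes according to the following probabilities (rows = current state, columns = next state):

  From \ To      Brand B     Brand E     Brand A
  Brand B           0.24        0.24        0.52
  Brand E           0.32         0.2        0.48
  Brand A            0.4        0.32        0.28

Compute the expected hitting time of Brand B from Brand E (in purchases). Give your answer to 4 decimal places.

Let t(s) be the expected number of purchases to first reach Brand B from state s, with t(Brand B) = 0. Conditioning on the first purchase:
t(Brand E) = 1 + 0.2·t(Brand E) + 0.48·t(Brand A)
t(Brand A) = 1 + 0.32·t(Brand E) + 0.28·t(Brand A)
Solving: t(Brand E) = 2.8409, t(Brand A) = 2.6515.
Expected purchases from Brand E to Brand B: 2.8409.

2.8409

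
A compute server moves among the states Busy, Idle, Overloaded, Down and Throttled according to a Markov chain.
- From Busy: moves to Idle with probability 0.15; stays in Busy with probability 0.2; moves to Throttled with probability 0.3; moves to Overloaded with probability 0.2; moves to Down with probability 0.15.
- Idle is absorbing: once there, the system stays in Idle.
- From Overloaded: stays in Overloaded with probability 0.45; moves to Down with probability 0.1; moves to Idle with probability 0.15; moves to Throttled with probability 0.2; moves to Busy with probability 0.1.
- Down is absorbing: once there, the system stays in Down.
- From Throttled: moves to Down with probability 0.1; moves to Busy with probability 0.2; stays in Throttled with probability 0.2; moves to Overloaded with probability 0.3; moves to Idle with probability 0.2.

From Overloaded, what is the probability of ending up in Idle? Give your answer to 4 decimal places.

0.6008

Let h(s) be the probability of absorption at Idle starting from transient state s. Then h(Idle) = 1 and h(Down) = 0. By first-step analysis:
h(Busy) = 0.2·h(Busy) + 0.15·1 + 0.2·h(Overloaded) + 0.15·0 + 0.3·h(Throttled)
h(Overloaded) = 0.1·h(Busy) + 0.15·1 + 0.45·h(Overloaded) + 0.1·0 + 0.2·h(Throttled)
h(Throttled) = 0.2·h(Busy) + 0.2·1 + 0.3·h(Overloaded) + 0.1·0 + 0.2·h(Throttled)
Solving: h(Busy) = 0.5693, h(Overloaded) = 0.6008, h(Throttled) = 0.6176.
Starting from Overloaded, the probability is 0.6008.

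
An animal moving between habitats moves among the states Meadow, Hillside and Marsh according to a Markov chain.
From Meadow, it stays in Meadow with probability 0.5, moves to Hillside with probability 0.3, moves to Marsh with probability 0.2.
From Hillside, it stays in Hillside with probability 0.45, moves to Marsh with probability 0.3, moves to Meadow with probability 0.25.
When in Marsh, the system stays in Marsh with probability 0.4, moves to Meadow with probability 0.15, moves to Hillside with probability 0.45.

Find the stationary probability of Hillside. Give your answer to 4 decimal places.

0.4060

Let the stationary distribution be π with π = πP and π_1 + π_2 + π_3 = 1.
π_1 = 0.5·π_1 + 0.25·π_2 + 0.15·π_3
π_2 = 0.3·π_1 + 0.45·π_2 + 0.45·π_3
Solving with the normalization constraint gives π = (0.2932, 0.4060, 0.3008).
So the stationary probability of Hillside is 0.4060.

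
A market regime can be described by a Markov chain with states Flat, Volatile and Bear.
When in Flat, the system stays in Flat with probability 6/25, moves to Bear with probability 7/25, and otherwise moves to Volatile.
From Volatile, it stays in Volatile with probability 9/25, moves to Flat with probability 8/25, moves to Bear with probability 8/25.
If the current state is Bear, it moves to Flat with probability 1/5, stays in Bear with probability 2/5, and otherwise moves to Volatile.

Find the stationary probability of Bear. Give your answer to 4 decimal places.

0.3366

Let the stationary distribution be π with π = πP and π_1 + π_2 + π_3 = 1.
π_1 = 0.24·π_1 + 0.32·π_2 + 0.2·π_3
π_2 = 0.48·π_1 + 0.36·π_2 + 0.4·π_3
Solving with the normalization constraint gives π = (0.2589, 0.4045, 0.3366).
So the stationary probability of Bear is 0.3366.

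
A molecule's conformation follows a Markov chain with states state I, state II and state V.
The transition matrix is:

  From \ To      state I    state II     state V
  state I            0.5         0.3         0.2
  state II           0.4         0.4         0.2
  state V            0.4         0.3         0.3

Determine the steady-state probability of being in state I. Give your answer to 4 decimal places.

Let the stationary distribution be π with π = πP and π_1 + π_2 + π_3 = 1.
π_1 = 0.5·π_1 + 0.4·π_2 + 0.4·π_3
π_2 = 0.3·π_1 + 0.4·π_2 + 0.3·π_3
Solving with the normalization constraint gives π = (0.4444, 0.3333, 0.2222).
So the stationary probability of state I is 0.4444.

0.4444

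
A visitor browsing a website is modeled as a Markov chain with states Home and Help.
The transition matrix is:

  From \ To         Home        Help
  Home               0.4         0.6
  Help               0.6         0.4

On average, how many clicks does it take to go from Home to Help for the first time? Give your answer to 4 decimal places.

Let t(s) be the expected number of clicks to first reach Help from state s, with t(Help) = 0. Conditioning on the first click:
t(Home) = 1 + 0.4·t(Home)
Solving: t(Home) = 1.6667.
Expected clicks from Home to Help: 1.6667.

1.6667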